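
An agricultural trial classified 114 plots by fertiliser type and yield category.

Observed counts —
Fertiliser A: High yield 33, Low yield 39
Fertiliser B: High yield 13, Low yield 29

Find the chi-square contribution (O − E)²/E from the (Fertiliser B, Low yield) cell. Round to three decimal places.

0.622

Row total (Fertiliser B) = 42; column total (Low yield) = 68; N = 114.
Expected count E = 42 × 68 / 114 = 25.0526.
Contribution = (O − E)²/E = (29 − 25.0526)² / 25.0526 = 0.622.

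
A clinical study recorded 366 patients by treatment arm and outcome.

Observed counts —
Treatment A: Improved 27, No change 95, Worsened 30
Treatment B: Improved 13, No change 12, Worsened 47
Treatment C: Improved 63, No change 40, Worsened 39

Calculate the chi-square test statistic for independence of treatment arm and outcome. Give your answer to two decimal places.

88.85

Row totals: 152, 72, 142. Column totals: 103, 147, 116. Grand total N = 366.
Expected counts (row total × column total / N):
  Treatment A, Improved: 152×103/366 = 42.776
  Treatment A, No change: 152×147/366 = 61.049
  Treatment A, Worsened: 152×116/366 = 48.175
  Treatment B, Improved: 72×103/366 = 20.262
  Treatment B, No change: 72×147/366 = 28.918
  Treatment B, Worsened: 72×116/366 = 22.820
  Treatment C, Improved: 142×103/366 = 39.962
  Treatment C, No change: 142×147/366 = 57.033
  Treatment C, Worsened: 142×116/366 = 45.005
Contributions (O − E)²/E:
  (27 − 42.776)²/42.776 = 5.8183
  (95 − 61.049)²/61.049 = 18.8811
  (30 − 48.175)²/48.175 = 6.8569
  (13 − 20.262)²/20.262 = 2.6027
  (12 − 28.918)²/28.918 = 9.8976
  (47 − 22.820)²/22.820 = 25.6211
  (63 − 39.962)²/39.962 = 13.2814
  (40 − 57.033)²/57.033 = 5.0869
  (39 − 45.005)²/45.005 = 0.8012
χ² = 5.8183 + 18.8811 + 6.8569 + 2.6027 + 9.8976 + 25.6211 + 13.2814 + 5.0869 + 0.8012 = 88.85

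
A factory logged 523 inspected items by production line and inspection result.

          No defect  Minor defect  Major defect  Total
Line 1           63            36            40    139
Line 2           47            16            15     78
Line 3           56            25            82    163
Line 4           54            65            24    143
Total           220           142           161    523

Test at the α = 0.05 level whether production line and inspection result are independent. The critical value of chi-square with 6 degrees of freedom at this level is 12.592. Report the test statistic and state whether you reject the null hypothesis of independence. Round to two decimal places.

Grand total N = 523.
Expected counts (row total × column total / N):
  Line 1, No defect: 139×220/523 = 58.470
  Line 1, Minor defect: 139×142/523 = 37.740
  Line 1, Major defect: 139×161/523 = 42.790
  Line 2, No defect: 78×220/523 = 32.811
  Line 2, Minor defect: 78×142/523 = 21.178
  Line 2, Major defect: 78×161/523 = 24.011
  Line 3, No defect: 163×220/523 = 68.566
  Line 3, Minor defect: 163×142/523 = 44.256
  Line 3, Major defect: 163×161/523 = 50.178
  Line 4, No defect: 143×220/523 = 60.153
  Line 4, Minor defect: 143×142/523 = 38.826
  Line 4, Major defect: 143×161/523 = 44.021
Contributions (O − E)²/E:
  (63 − 58.470)²/58.470 = 0.3510
  (36 − 37.740)²/37.740 = 0.0802
  (40 − 42.790)²/42.790 = 0.1819
  (47 − 32.811)²/32.811 = 6.1360
  (16 − 21.178)²/21.178 = 1.2660
  (15 − 24.011)²/24.011 = 3.3817
  (56 − 68.566)²/68.566 = 2.3030
  (25 − 44.256)²/44.256 = 8.3784
  (82 − 50.178)²/50.178 = 20.1809
  (54 − 60.153)²/60.153 = 0.6294
  (65 − 38.826)²/38.826 = 17.6448
  (24 − 44.021)²/44.021 = 9.1057
χ² = 0.3510 + 0.0802 + 0.1819 + 6.1360 + 1.2660 + 3.3817 + 2.3030 + 8.3784 + 20.1809 + 0.6294 + 17.6448 + 9.1057 = 69.64
df = (4−1)(3−1) = 6. Since 69.64 > 12.592, reject the null hypothesis of independence at α = 0.05.

69.64; reject H₀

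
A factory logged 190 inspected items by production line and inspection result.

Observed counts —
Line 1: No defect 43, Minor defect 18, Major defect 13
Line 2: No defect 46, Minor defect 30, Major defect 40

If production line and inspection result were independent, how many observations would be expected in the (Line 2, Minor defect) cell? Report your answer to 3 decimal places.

Row total (Line 2) = 116; column total (Minor defect) = 48; grand total N = 190.
Expected count = (row total × column total) / N = 116 × 48 / 190 = 29.305.

29.305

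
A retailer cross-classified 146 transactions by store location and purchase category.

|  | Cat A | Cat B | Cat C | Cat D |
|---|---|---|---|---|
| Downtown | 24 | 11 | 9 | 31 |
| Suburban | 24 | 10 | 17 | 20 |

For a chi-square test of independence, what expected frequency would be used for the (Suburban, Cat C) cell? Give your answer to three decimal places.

Row total (Suburban) = 71; column total (Cat C) = 26; grand total N = 146.
Expected count = (row total × column total) / N = 71 × 26 / 146 = 12.644.

12.644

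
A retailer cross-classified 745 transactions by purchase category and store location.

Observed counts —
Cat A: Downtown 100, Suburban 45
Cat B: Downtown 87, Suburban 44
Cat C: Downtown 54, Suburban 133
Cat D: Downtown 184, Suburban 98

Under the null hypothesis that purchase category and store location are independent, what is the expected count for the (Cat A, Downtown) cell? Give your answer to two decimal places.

Row total (Cat A) = 145; column total (Downtown) = 425; grand total N = 745.
Expected count = (row total × column total) / N = 145 × 425 / 745 = 82.72.

82.72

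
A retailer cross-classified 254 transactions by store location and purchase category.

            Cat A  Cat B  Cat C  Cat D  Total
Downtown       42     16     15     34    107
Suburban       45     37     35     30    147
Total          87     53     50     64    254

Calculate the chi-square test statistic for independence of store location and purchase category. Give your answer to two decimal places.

10.64

Grand total N = 254.
Expected counts (row total × column total / N):
  Downtown, Cat A: 107×87/254 = 36.6496
  Downtown, Cat B: 107×53/254 = 22.3268
  Downtown, Cat C: 107×50/254 = 21.0630
  Downtown, Cat D: 107×64/254 = 26.9606
  Suburban, Cat A: 147×87/254 = 50.3504
  Suburban, Cat B: 147×53/254 = 30.6732
  Suburban, Cat C: 147×50/254 = 28.9370
  Suburban, Cat D: 147×64/254 = 37.0394
Contributions (O − E)²/E:
  (42 − 36.6496)²/36.6496 = 0.7811
  (16 − 22.3268)²/22.3268 = 1.7928
  (15 − 21.0630)²/21.0630 = 1.7452
  (34 − 26.9606)²/26.9606 = 1.8380
  (45 − 50.3504)²/50.3504 = 0.5686
  (37 − 30.6732)²/30.6732 = 1.3050
  (35 − 28.9370)²/28.9370 = 1.2703
  (30 − 37.0394)²/37.0394 = 1.3378
χ² = 0.7811 + 1.7928 + 1.7452 + 1.8380 + 0.5686 + 1.3050 + 1.2703 + 1.3378 = 10.64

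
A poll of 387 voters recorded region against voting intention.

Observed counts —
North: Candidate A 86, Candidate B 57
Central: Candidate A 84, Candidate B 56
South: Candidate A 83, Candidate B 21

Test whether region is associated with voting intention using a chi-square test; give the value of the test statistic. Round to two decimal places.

13.09

Row totals: 143, 140, 104. Column totals: 253, 134. Grand total N = 387.
Expected counts (row total × column total / N):
  North, Candidate A: 143×253/387 = 93.486
  North, Candidate B: 143×134/387 = 49.514
  Central, Candidate A: 140×253/387 = 91.525
  Central, Candidate B: 140×134/387 = 48.475
  South, Candidate A: 104×253/387 = 67.990
  South, Candidate B: 104×134/387 = 36.010
Contributions (O − E)²/E:
  (86 − 93.486)²/93.486 = 0.5995
  (57 − 49.514)²/49.514 = 1.1318
  (84 − 91.525)²/91.525 = 0.6187
  (56 − 48.475)²/48.475 = 1.1681
  (83 − 67.990)²/67.990 = 3.3137
  (21 − 36.010)²/36.010 = 6.2566
χ² = 0.5995 + 1.1318 + 0.6187 + 1.1681 + 3.3137 + 6.2566 = 13.09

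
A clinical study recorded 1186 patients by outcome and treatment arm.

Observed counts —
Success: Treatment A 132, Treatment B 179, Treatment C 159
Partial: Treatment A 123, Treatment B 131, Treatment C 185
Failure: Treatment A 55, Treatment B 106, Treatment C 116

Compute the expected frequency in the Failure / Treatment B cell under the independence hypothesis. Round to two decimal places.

97.16

Row total (Failure) = 277; column total (Treatment B) = 416; grand total N = 1186.
Expected count = (row total × column total) / N = 277 × 416 / 1186 = 97.16.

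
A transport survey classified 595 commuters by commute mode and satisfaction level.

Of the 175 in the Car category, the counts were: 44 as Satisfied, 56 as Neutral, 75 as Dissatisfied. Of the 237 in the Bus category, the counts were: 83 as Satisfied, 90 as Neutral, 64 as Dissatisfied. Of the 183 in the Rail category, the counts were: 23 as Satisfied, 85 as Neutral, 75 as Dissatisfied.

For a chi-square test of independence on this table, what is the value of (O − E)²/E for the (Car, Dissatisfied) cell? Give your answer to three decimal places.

Row total (Car) = 175; column total (Dissatisfied) = 214; N = 595.
Expected count E = 175 × 214 / 595 = 62.9412.
Contribution = (O − E)²/E = (75 − 62.9412)² / 62.9412 = 2.310.

2.310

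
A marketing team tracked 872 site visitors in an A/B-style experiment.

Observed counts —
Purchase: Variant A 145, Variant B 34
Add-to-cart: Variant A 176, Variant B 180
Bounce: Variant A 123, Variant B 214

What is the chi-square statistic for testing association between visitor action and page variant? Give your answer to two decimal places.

93.19

Row totals: 179, 356, 337. Column totals: 444, 428. Grand total N = 872.
Expected counts (row total × column total / N):
  Purchase, Variant A: 179×444/872 = 91.142
  Purchase, Variant B: 179×428/872 = 87.858
  Add-to-cart, Variant A: 356×444/872 = 181.266
  Add-to-cart, Variant B: 356×428/872 = 174.734
  Bounce, Variant A: 337×444/872 = 171.592
  Bounce, Variant B: 337×428/872 = 165.408
Contributions (O − E)²/E:
  (145 − 91.142)²/91.142 = 31.8260
  (34 − 87.858)²/87.858 = 33.0156
  (176 − 181.266)²/181.266 = 0.1530
  (180 − 174.734)²/174.734 = 0.1587
  (123 − 171.592)²/171.592 = 13.7604
  (214 − 165.408)²/165.408 = 14.2749
χ² = 31.8260 + 33.0156 + 0.1530 + 0.1587 + 13.7604 + 14.2749 = 93.19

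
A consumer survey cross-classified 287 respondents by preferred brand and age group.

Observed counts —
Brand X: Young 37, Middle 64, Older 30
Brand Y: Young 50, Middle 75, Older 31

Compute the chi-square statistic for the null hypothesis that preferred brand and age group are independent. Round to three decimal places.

0.657

Row totals: 131, 156. Column totals: 87, 139, 61. Grand total N = 287.
Expected counts (row total × column total / N):
  Brand X, Young: 131×87/287 = 39.7108
  Brand X, Middle: 131×139/287 = 63.4460
  Brand X, Older: 131×61/287 = 27.8432
  Brand Y, Young: 156×87/287 = 47.2892
  Brand Y, Middle: 156×139/287 = 75.5540
  Brand Y, Older: 156×61/287 = 33.1568
Contributions (O − E)²/E:
  (37 − 39.7108)²/39.7108 = 0.1850
  (64 − 63.4460)²/63.4460 = 0.0048
  (30 − 27.8432)²/27.8432 = 0.1671
  (50 − 47.2892)²/47.2892 = 0.1554
  (75 − 75.5540)²/75.5540 = 0.0041
  (31 − 33.1568)²/33.1568 = 0.1403
χ² = 0.1850 + 0.0048 + 0.1671 + 0.1554 + 0.0041 + 0.1403 = 0.657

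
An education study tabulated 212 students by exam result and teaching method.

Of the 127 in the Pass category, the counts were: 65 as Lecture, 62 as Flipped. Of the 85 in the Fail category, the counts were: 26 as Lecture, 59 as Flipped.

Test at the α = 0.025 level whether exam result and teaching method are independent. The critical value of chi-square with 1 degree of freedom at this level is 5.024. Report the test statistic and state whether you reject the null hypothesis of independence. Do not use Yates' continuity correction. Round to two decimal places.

8.81; reject H₀

Row totals: 127, 85. Column totals: 91, 121. Grand total N = 212.
Expected counts (row total × column total / N):
  Pass, Lecture: 127×91/212 = 54.514
  Pass, Flipped: 127×121/212 = 72.486
  Fail, Lecture: 85×91/212 = 36.486
  Fail, Flipped: 85×121/212 = 48.514
Contributions (O − E)²/E:
  (65 − 54.514)²/54.514 = 2.0170
  (62 − 72.486)²/72.486 = 1.5169
  (26 − 36.486)²/36.486 = 3.0137
  (59 − 48.514)²/48.514 = 2.2665
χ² = 2.0170 + 1.5169 + 3.0137 + 2.2665 = 8.81
df = (2−1)(2−1) = 1. Since 8.81 > 5.024, reject the null hypothesis of independence at α = 0.025.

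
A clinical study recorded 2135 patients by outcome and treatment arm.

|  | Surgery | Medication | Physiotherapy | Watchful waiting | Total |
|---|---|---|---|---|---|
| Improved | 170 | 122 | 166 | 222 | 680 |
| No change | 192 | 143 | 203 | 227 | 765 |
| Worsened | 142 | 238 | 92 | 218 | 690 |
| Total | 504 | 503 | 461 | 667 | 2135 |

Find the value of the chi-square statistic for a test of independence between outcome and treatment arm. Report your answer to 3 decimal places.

89.787

Grand total N = 2135.
Expected counts (row total × column total / N):
  Improved, Surgery: 680×504/2135 = 160.5246
  Improved, Medication: 680×503/2135 = 160.2061
  Improved, Physiotherapy: 680×461/2135 = 146.8290
  Improved, Watchful waiting: 680×667/2135 = 212.4403
  No change, Surgery: 765×504/2135 = 180.5902
  No change, Medication: 765×503/2135 = 180.2319
  No change, Physiotherapy: 765×461/2135 = 165.1827
  No change, Watchful waiting: 765×667/2135 = 238.9953
  Worsened, Surgery: 690×504/2135 = 162.8852
  Worsened, Medication: 690×503/2135 = 162.5621
  Worsened, Physiotherapy: 690×461/2135 = 148.9883
  Worsened, Watchful waiting: 690×667/2135 = 215.5644
Contributions (O − E)²/E:
  (170 − 160.5246)²/160.5246 = 0.5593
  (122 − 160.2061)²/160.2061 = 9.1114
  (166 − 146.8290)²/146.8290 = 2.5031
  (222 − 212.4403)²/212.4403 = 0.4302
  (192 − 180.5902)²/180.5902 = 0.7209
  (143 − 180.2319)²/180.2319 = 7.6913
  (203 − 165.1827)²/165.1827 = 8.6580
  (227 − 238.9953)²/238.9953 = 0.6021
  (142 − 162.8852)²/162.8852 = 2.6779
  (238 − 162.5621)²/162.5621 = 35.0074
  (92 − 148.9883)²/148.9883 = 21.7981
  (218 − 215.5644)²/215.5644 = 0.0275
χ² = 0.5593 + 9.1114 + 2.5031 + 0.4302 + 0.7209 + 7.6913 + 8.6580 + 0.6021 + 2.6779 + 35.0074 + 21.7981 + 0.0275 = 89.787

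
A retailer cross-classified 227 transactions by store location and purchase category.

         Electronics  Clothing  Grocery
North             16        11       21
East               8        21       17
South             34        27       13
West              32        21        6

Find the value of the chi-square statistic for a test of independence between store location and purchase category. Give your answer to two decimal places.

Row totals: 48, 46, 74, 59. Column totals: 90, 80, 57. Grand total N = 227.
Expected counts (row total × column total / N):
  North, Electronics: 48×90/227 = 19.031
  North, Clothing: 48×80/227 = 16.916
  North, Grocery: 48×57/227 = 12.053
  East, Electronics: 46×90/227 = 18.238
  East, Clothing: 46×80/227 = 16.211
  East, Grocery: 46×57/227 = 11.551
  South, Electronics: 74×90/227 = 29.339
  South, Clothing: 74×80/227 = 26.079
  South, Grocery: 74×57/227 = 18.581
  West, Electronics: 59×90/227 = 23.392
  West, Clothing: 59×80/227 = 20.793
  West, Grocery: 59×57/227 = 14.815
Contributions (O − E)²/E:
  (16 − 19.031)²/19.031 = 0.4827
  (11 − 16.916)²/16.916 = 2.0690
  (21 − 12.053)²/12.053 = 6.6414
  (8 − 18.238)²/18.238 = 5.7472
  (21 − 16.211)²/16.211 = 1.4148
  (17 − 11.551)²/11.551 = 2.5705
  (34 − 29.339)²/29.339 = 0.7405
  (27 − 26.079)²/26.079 = 0.0325
  (13 − 18.581)²/18.581 = 1.6763
  (32 − 23.392)²/23.392 = 3.1676
  (21 − 20.793)²/20.793 = 0.0021
  (6 − 14.815)²/14.815 = 5.2450
χ² = 0.4827 + 2.0690 + 6.6414 + 5.7472 + 1.4148 + 2.5705 + 0.7405 + 0.0325 + 1.6763 + 3.1676 + 0.0021 + 5.2450 = 29.79

29.79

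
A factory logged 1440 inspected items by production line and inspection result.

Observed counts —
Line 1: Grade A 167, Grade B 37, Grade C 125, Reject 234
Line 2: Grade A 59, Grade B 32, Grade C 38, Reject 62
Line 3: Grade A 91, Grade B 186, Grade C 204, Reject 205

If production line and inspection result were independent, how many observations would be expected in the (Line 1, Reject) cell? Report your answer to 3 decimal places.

195.877

Row total (Line 1) = 563; column total (Reject) = 501; grand total N = 1440.
Expected count = (row total × column total) / N = 563 × 501 / 1440 = 195.877.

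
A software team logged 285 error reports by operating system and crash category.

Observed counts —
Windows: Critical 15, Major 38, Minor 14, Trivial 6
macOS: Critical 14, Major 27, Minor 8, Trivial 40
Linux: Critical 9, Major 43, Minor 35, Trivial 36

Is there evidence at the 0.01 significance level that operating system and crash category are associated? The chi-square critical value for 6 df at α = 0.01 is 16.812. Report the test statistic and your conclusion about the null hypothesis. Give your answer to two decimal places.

Row totals: 73, 89, 123. Column totals: 38, 108, 57, 82. Grand total N = 285.
Expected counts (row total × column total / N):
  Windows, Critical: 73×38/285 = 9.733
  Windows, Major: 73×108/285 = 27.663
  Windows, Minor: 73×57/285 = 14.600
  Windows, Trivial: 73×82/285 = 21.004
  macOS, Critical: 89×38/285 = 11.867
  macOS, Major: 89×108/285 = 33.726
  macOS, Minor: 89×57/285 = 17.800
  macOS, Trivial: 89×82/285 = 25.607
  Linux, Critical: 123×38/285 = 16.400
  Linux, Major: 123×108/285 = 46.611
  Linux, Minor: 123×57/285 = 24.600
  Linux, Trivial: 123×82/285 = 35.389
Contributions (O − E)²/E:
  (15 − 9.733)²/9.733 = 2.8502
  (38 − 27.663)²/27.663 = 3.8627
  (14 − 14.600)²/14.600 = 0.0247
  (6 − 21.004)²/21.004 = 10.7180
  (14 − 11.867)²/11.867 = 0.3834
  (27 − 33.726)²/33.726 = 1.3414
  (8 − 17.800)²/17.800 = 5.3955
  (40 − 25.607)²/25.607 = 8.0899
  (9 − 16.400)²/16.400 = 3.3390
  (43 − 46.611)²/46.611 = 0.2797
  (35 − 24.600)²/24.600 = 4.3967
  (36 − 35.389)²/35.389 = 0.0105
χ² = 2.8502 + 3.8627 + 0.0247 + 10.7180 + 0.3834 + 1.3414 + 5.3955 + 8.0899 + 3.3390 + 0.2797 + 4.3967 + 0.0105 = 40.69
df = (3−1)(4−1) = 6. Since 40.69 > 16.812, reject the null hypothesis of independence at α = 0.01.

40.69; reject H₀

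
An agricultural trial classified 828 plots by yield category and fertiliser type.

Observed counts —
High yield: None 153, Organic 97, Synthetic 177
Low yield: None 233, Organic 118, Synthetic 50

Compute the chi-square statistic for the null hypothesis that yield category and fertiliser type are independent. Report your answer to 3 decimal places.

Row totals: 427, 401. Column totals: 386, 215, 227. Grand total N = 828.
Expected counts (row total × column total / N):
  High yield, None: 427×386/828 = 199.06039
  High yield, Organic: 427×215/828 = 110.87560
  High yield, Synthetic: 427×227/828 = 117.06401
  Low yield, None: 401×386/828 = 186.93961
  Low yield, Organic: 401×215/828 = 104.12440
  Low yield, Synthetic: 401×227/828 = 109.93599
Contributions (O − E)²/E:
  (153 − 199.06039)²/199.06039 = 10.6579
  (97 − 110.87560)²/110.87560 = 1.7365
  (177 − 117.06401)²/117.06401 = 30.6868
  (233 − 186.93961)²/186.93961 = 11.3489
  (118 − 104.12440)²/104.12440 = 1.8491
  (50 − 109.93599)²/109.93599 = 32.6765
χ² = 10.6579 + 1.7365 + 30.6868 + 11.3489 + 1.8491 + 32.6765 = 88.956

88.956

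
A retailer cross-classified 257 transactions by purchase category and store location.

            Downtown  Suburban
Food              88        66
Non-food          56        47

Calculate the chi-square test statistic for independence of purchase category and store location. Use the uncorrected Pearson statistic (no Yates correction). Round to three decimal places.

0.193

Row totals: 154, 103. Column totals: 144, 113. Grand total N = 257.
Expected counts (row total × column total / N):
  Food, Downtown: 154×144/257 = 86.2879
  Food, Suburban: 154×113/257 = 67.7121
  Non-food, Downtown: 103×144/257 = 57.7121
  Non-food, Suburban: 103×113/257 = 45.2879
Contributions (O − E)²/E:
  (88 − 86.2879)²/86.2879 = 0.0340
  (66 − 67.7121)²/67.7121 = 0.0433
  (56 − 57.7121)²/57.7121 = 0.0508
  (47 − 45.2879)²/45.2879 = 0.0647
χ² = 0.0340 + 0.0433 + 0.0508 + 0.0647 = 0.193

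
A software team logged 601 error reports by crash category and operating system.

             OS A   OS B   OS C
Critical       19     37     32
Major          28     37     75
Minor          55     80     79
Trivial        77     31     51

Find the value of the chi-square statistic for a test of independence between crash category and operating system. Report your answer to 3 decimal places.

50.167

Row totals: 88, 140, 214, 159. Column totals: 179, 185, 237. Grand total N = 601.
Expected counts (row total × column total / N):
  Critical, OS A: 88×179/601 = 26.2097
  Critical, OS B: 88×185/601 = 27.0882
  Critical, OS C: 88×237/601 = 34.7022
  Major, OS A: 140×179/601 = 41.6972
  Major, OS B: 140×185/601 = 43.0948
  Major, OS C: 140×237/601 = 55.2080
  Minor, OS A: 214×179/601 = 63.7371
  Minor, OS B: 214×185/601 = 65.8735
  Minor, OS C: 214×237/601 = 84.3894
  Trivial, OS A: 159×179/601 = 47.3561
  Trivial, OS B: 159×185/601 = 48.9434
  Trivial, OS C: 159×237/601 = 62.7005
Contributions (O − E)²/E:
  (19 − 26.2097)²/26.2097 = 1.9832
  (37 − 27.0882)²/27.0882 = 3.6268
  (32 − 34.7022)²/34.7022 = 0.2104
  (28 − 41.6972)²/41.6972 = 4.4994
  (37 − 43.0948)²/43.0948 = 0.8620
  (75 − 55.2080)²/55.2080 = 7.0954
  (55 − 63.7371)²/63.7371 = 1.1977
  (80 − 65.8735)²/65.8735 = 3.0294
  (79 − 84.3894)²/84.3894 = 0.3442
  (77 − 47.3561)²/47.3561 = 18.5564
  (31 − 48.9434)²/48.9434 = 6.5783
  (51 − 62.7005)²/62.7005 = 2.1834
χ² = 1.9832 + 3.6268 + 0.2104 + 4.4994 + 0.8620 + 7.0954 + 1.1977 + 3.0294 + 0.3442 + 18.5564 + 6.5783 + 2.1834 = 50.167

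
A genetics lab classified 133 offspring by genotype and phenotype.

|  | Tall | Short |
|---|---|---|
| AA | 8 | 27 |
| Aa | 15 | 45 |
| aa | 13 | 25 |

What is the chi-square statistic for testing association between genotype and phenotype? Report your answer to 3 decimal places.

Row totals: 35, 60, 38. Column totals: 36, 97. Grand total N = 133.
Expected counts (row total × column total / N):
  AA, Tall: 35×36/133 = 9.4737
  AA, Short: 35×97/133 = 25.5263
  Aa, Tall: 60×36/133 = 16.2406
  Aa, Short: 60×97/133 = 43.7594
  aa, Tall: 38×36/133 = 10.2857
  aa, Short: 38×97/133 = 27.7143
Contributions (O − E)²/E:
  (8 − 9.4737)²/9.4737 = 0.2292
  (27 − 25.5263)²/25.5263 = 0.0851
  (15 − 16.2406)²/16.2406 = 0.0948
  (45 − 43.7594)²/43.7594 = 0.0352
  (13 − 10.2857)²/10.2857 = 0.7163
  (25 − 27.7143)²/27.7143 = 0.2658
χ² = 0.2292 + 0.0851 + 0.0948 + 0.0352 + 0.7163 + 0.2658 = 1.426

1.426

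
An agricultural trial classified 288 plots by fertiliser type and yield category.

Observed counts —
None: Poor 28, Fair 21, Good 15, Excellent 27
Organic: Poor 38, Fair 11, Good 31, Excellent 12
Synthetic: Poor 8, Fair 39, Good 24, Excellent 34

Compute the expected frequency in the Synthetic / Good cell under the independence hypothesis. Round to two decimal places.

25.52

Row total (Synthetic) = 105; column total (Good) = 70; grand total N = 288.
Expected count = (row total × column total) / N = 105 × 70 / 288 = 25.52.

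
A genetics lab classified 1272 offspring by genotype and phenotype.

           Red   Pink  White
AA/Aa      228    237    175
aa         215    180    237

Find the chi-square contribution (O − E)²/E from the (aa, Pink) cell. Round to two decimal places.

Row total (aa) = 632; column total (Pink) = 417; N = 1272.
Expected count E = 632 × 417 / 1272 = 207.189.
Contribution = (O − E)²/E = (180 − 207.189)² / 207.189 = 3.57.

3.57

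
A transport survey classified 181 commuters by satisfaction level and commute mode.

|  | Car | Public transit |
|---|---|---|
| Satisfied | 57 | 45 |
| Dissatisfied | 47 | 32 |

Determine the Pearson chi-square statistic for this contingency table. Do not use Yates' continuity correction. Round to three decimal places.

0.238

Row totals: 102, 79. Column totals: 104, 77. Grand total N = 181.
Expected counts (row total × column total / N):
  Satisfied, Car: 102×104/181 = 58.6077
  Satisfied, Public transit: 102×77/181 = 43.3923
  Dissatisfied, Car: 79×104/181 = 45.3923
  Dissatisfied, Public transit: 79×77/181 = 33.6077
Contributions (O − E)²/E:
  (57 − 58.6077)²/58.6077 = 0.0441
  (45 − 43.3923)²/43.3923 = 0.0596
  (47 − 45.3923)²/45.3923 = 0.0569
  (32 − 33.6077)²/33.6077 = 0.0769
χ² = 0.0441 + 0.0596 + 0.0569 + 0.0769 = 0.238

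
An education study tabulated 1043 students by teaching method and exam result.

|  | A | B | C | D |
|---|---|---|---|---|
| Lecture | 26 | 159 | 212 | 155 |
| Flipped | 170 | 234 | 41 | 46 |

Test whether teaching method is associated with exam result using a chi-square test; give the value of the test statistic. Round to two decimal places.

292.23

Row totals: 552, 491. Column totals: 196, 393, 253, 201. Grand total N = 1043.
Expected counts (row total × column total / N):
  Lecture, A: 552×196/1043 = 103.7315
  Lecture, B: 552×393/1043 = 207.9923
  Lecture, C: 552×253/1043 = 133.8984
  Lecture, D: 552×201/1043 = 106.3778
  Flipped, A: 491×196/1043 = 92.2685
  Flipped, B: 491×393/1043 = 185.0077
  Flipped, C: 491×253/1043 = 119.1016
  Flipped, D: 491×201/1043 = 94.6222
Contributions (O − E)²/E:
  (26 − 103.7315)²/103.7315 = 58.2483
  (159 − 207.9923)²/207.9923 = 11.5401
  (212 − 133.8984)²/133.8984 = 45.5559
  (155 − 106.3778)²/106.3778 = 22.2238
  (170 − 92.2685)²/92.2685 = 65.4848
  (234 − 185.0077)²/185.0077 = 12.9738
  (41 − 119.1016)²/119.1016 = 51.2156
  (46 − 94.6222)²/94.6222 = 24.9848
χ² = 58.2483 + 11.5401 + 45.5559 + 22.2238 + 65.4848 + 12.9738 + 51.2156 + 24.9848 = 292.23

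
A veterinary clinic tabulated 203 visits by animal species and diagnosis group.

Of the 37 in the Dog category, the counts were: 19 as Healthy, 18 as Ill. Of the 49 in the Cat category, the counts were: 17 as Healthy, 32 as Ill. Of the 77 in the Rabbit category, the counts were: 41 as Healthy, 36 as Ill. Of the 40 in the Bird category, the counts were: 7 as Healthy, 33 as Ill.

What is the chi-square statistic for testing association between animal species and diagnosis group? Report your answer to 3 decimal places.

Row totals: 37, 49, 77, 40. Column totals: 84, 119. Grand total N = 203.
Expected counts (row total × column total / N):
  Dog, Healthy: 37×84/203 = 15.3103
  Dog, Ill: 37×119/203 = 21.6897
  Cat, Healthy: 49×84/203 = 20.2759
  Cat, Ill: 49×119/203 = 28.7241
  Rabbit, Healthy: 77×84/203 = 31.8621
  Rabbit, Ill: 77×119/203 = 45.1379
  Bird, Healthy: 40×84/203 = 16.5517
  Bird, Ill: 40×119/203 = 23.4483
Contributions (O − E)²/E:
  (19 − 15.3103)²/15.3103 = 0.8892
  (18 − 21.6897)²/21.6897 = 0.6277
  (17 − 20.2759)²/20.2759 = 0.5293
  (32 − 28.7241)²/28.7241 = 0.3736
  (41 − 31.8621)²/31.8621 = 2.6207
  (36 − 45.1379)²/45.1379 = 1.8499
  (7 − 16.5517)²/16.5517 = 5.5121
  (33 − 23.4483)²/23.4483 = 3.8909
χ² = 0.8892 + 0.6277 + 0.5293 + 0.3736 + 2.6207 + 1.8499 + 5.5121 + 3.8909 = 16.293

16.293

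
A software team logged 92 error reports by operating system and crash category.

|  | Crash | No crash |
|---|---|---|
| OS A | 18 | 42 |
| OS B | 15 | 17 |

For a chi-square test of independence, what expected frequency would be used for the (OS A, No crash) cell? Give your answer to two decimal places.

Row total (OS A) = 60; column total (No crash) = 59; grand total N = 92.
Expected count = (row total × column total) / N = 60 × 59 / 92 = 38.48.

38.48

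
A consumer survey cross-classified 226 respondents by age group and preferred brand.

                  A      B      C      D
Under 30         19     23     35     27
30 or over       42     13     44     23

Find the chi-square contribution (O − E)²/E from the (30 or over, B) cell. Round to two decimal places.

Row total (30 or over) = 122; column total (B) = 36; N = 226.
Expected count E = 122 × 36 / 226 = 19.434.
Contribution = (O − E)²/E = (13 − 19.434)² / 19.434 = 2.13.

2.13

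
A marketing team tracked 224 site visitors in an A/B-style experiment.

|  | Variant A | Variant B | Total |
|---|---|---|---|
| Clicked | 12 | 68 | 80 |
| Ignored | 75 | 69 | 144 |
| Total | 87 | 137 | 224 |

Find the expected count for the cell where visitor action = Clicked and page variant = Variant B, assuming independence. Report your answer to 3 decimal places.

48.929

Row total (Clicked) = 80; column total (Variant B) = 137; grand total N = 224.
Expected count = (row total × column total) / N = 80 × 137 / 224 = 48.929.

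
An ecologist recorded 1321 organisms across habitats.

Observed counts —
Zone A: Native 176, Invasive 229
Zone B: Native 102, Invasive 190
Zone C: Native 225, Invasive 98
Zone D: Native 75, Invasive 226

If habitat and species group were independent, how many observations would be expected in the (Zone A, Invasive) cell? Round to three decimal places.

227.793

Row total (Zone A) = 405; column total (Invasive) = 743; grand total N = 1321.
Expected count = (row total × column total) / N = 405 × 743 / 1321 = 227.793.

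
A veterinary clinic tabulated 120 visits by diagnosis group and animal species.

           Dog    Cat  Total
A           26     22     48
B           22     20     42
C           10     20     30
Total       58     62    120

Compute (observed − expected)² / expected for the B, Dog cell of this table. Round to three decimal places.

0.142

Row total (B) = 42; column total (Dog) = 58; N = 120.
Expected count E = 42 × 58 / 120 = 20.3000.
Contribution = (O − E)²/E = (22 − 20.3000)² / 20.3000 = 0.142.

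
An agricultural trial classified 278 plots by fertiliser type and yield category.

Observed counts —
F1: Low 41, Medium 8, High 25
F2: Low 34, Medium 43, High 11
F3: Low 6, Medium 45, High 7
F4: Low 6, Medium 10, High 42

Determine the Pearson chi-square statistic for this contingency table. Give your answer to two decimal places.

128.35

Row totals: 74, 88, 58, 58. Column totals: 87, 106, 85. Grand total N = 278.
Expected counts (row total × column total / N):
  F1, Low: 74×87/278 = 23.158
  F1, Medium: 74×106/278 = 28.216
  F1, High: 74×85/278 = 22.626
  F2, Low: 88×87/278 = 27.540
  F2, Medium: 88×106/278 = 33.554
  F2, High: 88×85/278 = 26.906
  F3, Low: 58×87/278 = 18.151
  F3, Medium: 58×106/278 = 22.115
  F3, High: 58×85/278 = 17.734
  F4, Low: 58×87/278 = 18.151
  F4, Medium: 58×106/278 = 22.115
  F4, High: 58×85/278 = 17.734
Contributions (O − E)²/E:
  (41 − 23.158)²/23.158 = 13.7463
  (8 − 28.216)²/28.216 = 14.4842
  (25 − 22.626)²/22.626 = 0.2491
  (34 − 27.540)²/27.540 = 1.5153
  (43 − 33.554)²/33.554 = 2.6592
  (11 − 26.906)²/26.906 = 9.4031
  (6 − 18.151)²/18.151 = 8.1344
  (45 − 22.115)²/22.115 = 23.6818
  (7 − 17.734)²/17.734 = 6.4971
  (6 − 18.151)²/18.151 = 8.1344
  (10 − 22.115)²/22.115 = 6.6368
  (42 − 17.734)²/17.734 = 33.2039
χ² = 13.7463 + 14.4842 + 0.2491 + 1.5153 + 2.6592 + 9.4031 + 8.1344 + 23.6818 + 6.4971 + 8.1344 + 6.6368 + 33.2039 = 128.35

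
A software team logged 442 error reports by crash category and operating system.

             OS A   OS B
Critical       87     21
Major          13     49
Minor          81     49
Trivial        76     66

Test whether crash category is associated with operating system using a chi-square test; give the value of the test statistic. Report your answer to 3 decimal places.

59.673

Row totals: 108, 62, 130, 142. Column totals: 257, 185. Grand total N = 442.
Expected counts (row total × column total / N):
  Critical, OS A: 108×257/442 = 62.7964
  Critical, OS B: 108×185/442 = 45.2036
  Major, OS A: 62×257/442 = 36.0498
  Major, OS B: 62×185/442 = 25.9502
  Minor, OS A: 130×257/442 = 75.5882
  Minor, OS B: 130×185/442 = 54.4118
  Trivial, OS A: 142×257/442 = 82.5656
  Trivial, OS B: 142×185/442 = 59.4344
Contributions (O − E)²/E:
  (87 − 62.7964)²/62.7964 = 9.3288
  (21 − 45.2036)²/45.2036 = 12.9595
  (13 − 36.0498)²/36.0498 = 14.7378
  (49 − 25.9502)²/25.9502 = 20.4736
  (81 − 75.5882)²/75.5882 = 0.3875
  (49 − 54.4118)²/54.4118 = 0.5383
  (76 − 82.5656)²/82.5656 = 0.5221
  (66 − 59.4344)²/59.4344 = 0.7253
χ² = 9.3288 + 12.9595 + 14.7378 + 20.4736 + 0.3875 + 0.5383 + 0.5221 + 0.7253 = 59.673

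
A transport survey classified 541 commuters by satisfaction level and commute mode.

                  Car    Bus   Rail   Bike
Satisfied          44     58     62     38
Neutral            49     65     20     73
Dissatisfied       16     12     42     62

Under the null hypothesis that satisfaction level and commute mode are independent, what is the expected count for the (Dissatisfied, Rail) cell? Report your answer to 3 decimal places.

30.255

Row total (Dissatisfied) = 132; column total (Rail) = 124; grand total N = 541.
Expected count = (row total × column total) / N = 132 × 124 / 541 = 30.255.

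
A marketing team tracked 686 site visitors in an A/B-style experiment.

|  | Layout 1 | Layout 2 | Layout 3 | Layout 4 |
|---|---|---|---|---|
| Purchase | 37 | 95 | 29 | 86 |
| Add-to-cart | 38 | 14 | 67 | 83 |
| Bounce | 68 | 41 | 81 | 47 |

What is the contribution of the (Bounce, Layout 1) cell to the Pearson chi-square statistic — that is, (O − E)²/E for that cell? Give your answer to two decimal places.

7.00

Row total (Bounce) = 237; column total (Layout 1) = 143; N = 686.
Expected count E = 237 × 143 / 686 = 49.4038.
Contribution = (O − E)²/E = (68 − 49.4038)² / 49.4038 = 7.00.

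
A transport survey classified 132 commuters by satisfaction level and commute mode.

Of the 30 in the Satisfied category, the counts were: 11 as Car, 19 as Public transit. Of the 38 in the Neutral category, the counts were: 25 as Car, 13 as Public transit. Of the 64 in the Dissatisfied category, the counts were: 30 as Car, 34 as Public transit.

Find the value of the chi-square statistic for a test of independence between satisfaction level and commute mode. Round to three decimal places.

Row totals: 30, 38, 64. Column totals: 66, 66. Grand total N = 132.
Expected counts (row total × column total / N):
  Satisfied, Car: 30×66/132 = 15.0000
  Satisfied, Public transit: 30×66/132 = 15.0000
  Neutral, Car: 38×66/132 = 19.0000
  Neutral, Public transit: 38×66/132 = 19.0000
  Dissatisfied, Car: 64×66/132 = 32.0000
  Dissatisfied, Public transit: 64×66/132 = 32.0000
Contributions (O − E)²/E:
  (11 − 15.0000)²/15.0000 = 1.0667
  (19 − 15.0000)²/15.0000 = 1.0667
  (25 − 19.0000)²/19.0000 = 1.8947
  (13 − 19.0000)²/19.0000 = 1.8947
  (30 − 32.0000)²/32.0000 = 0.1250
  (34 − 32.0000)²/32.0000 = 0.1250
χ² = 1.0667 + 1.0667 + 1.8947 + 1.8947 + 0.1250 + 0.1250 = 6.173

6.173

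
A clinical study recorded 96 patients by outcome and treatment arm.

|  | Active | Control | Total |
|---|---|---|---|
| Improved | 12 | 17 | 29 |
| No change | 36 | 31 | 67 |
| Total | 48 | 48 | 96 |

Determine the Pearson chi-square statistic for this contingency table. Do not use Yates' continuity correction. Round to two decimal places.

1.24

Grand total N = 96.
Expected counts (row total × column total / N):
  Improved, Active: 29×48/96 = 14.500
  Improved, Control: 29×48/96 = 14.500
  No change, Active: 67×48/96 = 33.500
  No change, Control: 67×48/96 = 33.500
Contributions (O − E)²/E:
  (12 − 14.500)²/14.500 = 0.4310
  (17 − 14.500)²/14.500 = 0.4310
  (36 − 33.500)²/33.500 = 0.1866
  (31 − 33.500)²/33.500 = 0.1866
χ² = 0.4310 + 0.4310 + 0.1866 + 0.1866 = 1.24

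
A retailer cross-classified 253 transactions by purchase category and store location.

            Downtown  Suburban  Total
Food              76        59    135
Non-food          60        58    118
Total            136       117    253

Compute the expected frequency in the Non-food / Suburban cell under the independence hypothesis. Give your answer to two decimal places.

54.57

Row total (Non-food) = 118; column total (Suburban) = 117; grand total N = 253.
Expected count = (row total × column total) / N = 118 × 117 / 253 = 54.57.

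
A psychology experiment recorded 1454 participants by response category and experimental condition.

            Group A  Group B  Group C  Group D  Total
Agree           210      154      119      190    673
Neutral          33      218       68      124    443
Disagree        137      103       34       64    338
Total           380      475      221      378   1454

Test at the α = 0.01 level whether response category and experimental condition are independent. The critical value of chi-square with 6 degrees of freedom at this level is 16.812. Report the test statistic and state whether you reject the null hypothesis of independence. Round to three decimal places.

167.005; reject H₀

Grand total N = 1454.
Expected counts (row total × column total / N):
  Agree, Group A: 673×380/1454 = 175.8872
  Agree, Group B: 673×475/1454 = 219.8590
  Agree, Group C: 673×221/1454 = 102.2923
  Agree, Group D: 673×378/1454 = 174.9615
  Neutral, Group A: 443×380/1454 = 115.7772
  Neutral, Group B: 443×475/1454 = 144.7215
  Neutral, Group C: 443×221/1454 = 67.3336
  Neutral, Group D: 443×378/1454 = 115.1678
  Disagree, Group A: 338×380/1454 = 88.3356
  Disagree, Group B: 338×475/1454 = 110.4195
  Disagree, Group C: 338×221/1454 = 51.3741
  Disagree, Group D: 338×378/1454 = 87.8707
Contributions (O − E)²/E:
  (210 − 175.8872)²/175.8872 = 6.6161
  (154 − 219.8590)²/219.8590 = 19.7281
  (119 − 102.2923)²/102.2923 = 2.7289
  (190 − 174.9615)²/174.9615 = 1.2926
  (33 − 115.7772)²/115.7772 = 59.1832
  (218 − 144.7215)²/144.7215 = 37.1039
  (68 − 67.3336)²/67.3336 = 0.0066
  (124 − 115.1678)²/115.1678 = 0.6773
  (137 − 88.3356)²/88.3356 = 26.8094
  (103 − 110.4195)²/110.4195 = 0.4985
  (34 − 51.3741)²/51.3741 = 5.8757
  (64 − 87.8707)²/87.8707 = 6.4846
χ² = 6.6161 + 19.7281 + 2.7289 + 1.2926 + 59.1832 + 37.1039 + 0.0066 + 0.6773 + 26.8094 + 0.4985 + 5.8757 + 6.4846 = 167.005
df = (3−1)(4−1) = 6. Since 167.005 > 16.812, reject the null hypothesis of independence at α = 0.01.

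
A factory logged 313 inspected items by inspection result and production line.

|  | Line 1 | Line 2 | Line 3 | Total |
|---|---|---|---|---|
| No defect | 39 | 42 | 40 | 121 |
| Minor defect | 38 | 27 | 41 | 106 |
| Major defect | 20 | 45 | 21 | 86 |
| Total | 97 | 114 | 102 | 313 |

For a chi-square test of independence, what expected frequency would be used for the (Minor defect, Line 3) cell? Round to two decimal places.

Row total (Minor defect) = 106; column total (Line 3) = 102; grand total N = 313.
Expected count = (row total × column total) / N = 106 × 102 / 313 = 34.54.

34.54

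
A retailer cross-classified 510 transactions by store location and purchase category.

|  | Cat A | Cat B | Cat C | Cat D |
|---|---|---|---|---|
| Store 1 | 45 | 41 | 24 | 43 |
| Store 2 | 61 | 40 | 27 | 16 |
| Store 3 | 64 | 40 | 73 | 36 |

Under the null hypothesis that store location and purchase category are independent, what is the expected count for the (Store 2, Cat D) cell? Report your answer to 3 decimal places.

26.824

Row total (Store 2) = 144; column total (Cat D) = 95; grand total N = 510.
Expected count = (row total × column total) / N = 144 × 95 / 510 = 26.824.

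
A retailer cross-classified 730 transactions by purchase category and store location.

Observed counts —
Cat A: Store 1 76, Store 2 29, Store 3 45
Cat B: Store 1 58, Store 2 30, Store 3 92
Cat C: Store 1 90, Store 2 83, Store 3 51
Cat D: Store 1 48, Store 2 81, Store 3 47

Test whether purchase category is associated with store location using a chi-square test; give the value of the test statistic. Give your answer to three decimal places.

Row totals: 150, 180, 224, 176. Column totals: 272, 223, 235. Grand total N = 730.
Expected counts (row total × column total / N):
  Cat A, Store 1: 150×272/730 = 55.8904
  Cat A, Store 2: 150×223/730 = 45.8219
  Cat A, Store 3: 150×235/730 = 48.2877
  Cat B, Store 1: 180×272/730 = 67.0685
  Cat B, Store 2: 180×223/730 = 54.9863
  Cat B, Store 3: 180×235/730 = 57.9452
  Cat C, Store 1: 224×272/730 = 83.4630
  Cat C, Store 2: 224×223/730 = 68.4274
  Cat C, Store 3: 224×235/730 = 72.1096
  Cat D, Store 1: 176×272/730 = 65.5781
  Cat D, Store 2: 176×223/730 = 53.7644
  Cat D, Store 3: 176×235/730 = 56.6575
Contributions (O − E)²/E:
  (76 − 55.8904)²/55.8904 = 7.2355
  (29 − 45.8219)²/45.8219 = 6.1756
  (45 − 48.2877)²/48.2877 = 0.2238
  (58 − 67.0685)²/67.0685 = 1.2262
  (30 − 54.9863)²/54.9863 = 11.3540
  (92 − 57.9452)²/57.9452 = 20.0142
  (90 − 83.4630)²/83.4630 = 0.5120
  (83 − 68.4274)²/68.4274 = 3.1034
  (51 − 72.1096)²/72.1096 = 6.1797
  (48 − 65.5781)²/65.5781 = 4.7118
  (81 − 53.7644)²/53.7644 = 13.7968
  (47 − 56.6575)²/56.6575 = 1.6462
χ² = 7.2355 + 6.1756 + 0.2238 + 1.2262 + 11.3540 + 20.0142 + 0.5120 + 3.1034 + 6.1797 + 4.7118 + 13.7968 + 1.6462 = 76.179

76.179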